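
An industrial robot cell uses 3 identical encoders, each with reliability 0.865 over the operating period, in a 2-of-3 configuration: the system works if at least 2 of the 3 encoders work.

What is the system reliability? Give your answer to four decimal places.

R = Σ_{i=2}^{3} C(3,i) p^i (1−p)^{3−i} with p = 0.865
C(3,2)·0.865^2·0.135^1 = 0.303031
C(3,3)·0.865^3·0.135^0 = 0.647215
Sum = 0.9502

0.9502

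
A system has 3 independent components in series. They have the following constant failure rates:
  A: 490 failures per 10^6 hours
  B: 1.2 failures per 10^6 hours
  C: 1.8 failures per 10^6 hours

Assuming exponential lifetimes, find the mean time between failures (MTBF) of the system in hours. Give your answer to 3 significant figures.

2030

Series of exponential components: λ_sys = Σ λ_i
λ_sys = 0.00049 + 0.0000012 + 0.0000018 = 4.9300e-04 /h
MTBF = 1 / λ_sys = 2030 h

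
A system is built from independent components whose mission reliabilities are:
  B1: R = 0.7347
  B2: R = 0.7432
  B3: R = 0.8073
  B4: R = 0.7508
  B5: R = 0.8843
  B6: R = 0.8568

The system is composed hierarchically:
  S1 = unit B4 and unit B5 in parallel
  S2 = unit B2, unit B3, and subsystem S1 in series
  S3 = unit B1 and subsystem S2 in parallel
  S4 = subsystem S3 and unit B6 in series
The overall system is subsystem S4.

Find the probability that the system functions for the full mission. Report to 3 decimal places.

Parallel (B4 and B5): 1 − (1 − 0.75080)(1 − 0.88430) = 0.97117
Series (B2, B3, and [0.97117]): 0.74320 × 0.80730 × 0.97117 = 0.58269
Parallel (B1 and [0.58269]): 1 − (1 − 0.73470)(1 − 0.58269) = 0.88929
Series ([0.88929] and B6): 0.88929 × 0.85680 = 0.762

0.762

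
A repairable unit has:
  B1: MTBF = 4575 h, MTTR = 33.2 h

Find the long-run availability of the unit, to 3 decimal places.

A(B1) = MTBF/(MTBF+MTTR) = 4575/(4575+33.2) = 0.993

0.993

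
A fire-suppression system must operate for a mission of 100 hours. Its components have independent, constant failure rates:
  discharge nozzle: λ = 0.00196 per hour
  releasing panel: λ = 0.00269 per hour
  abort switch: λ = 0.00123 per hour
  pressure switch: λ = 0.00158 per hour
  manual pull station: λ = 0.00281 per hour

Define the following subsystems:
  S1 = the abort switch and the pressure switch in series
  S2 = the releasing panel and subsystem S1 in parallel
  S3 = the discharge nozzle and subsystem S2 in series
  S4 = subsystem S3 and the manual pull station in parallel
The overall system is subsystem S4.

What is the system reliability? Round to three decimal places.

0.945

R(discharge nozzle) = exp(−0.00196 × 100) = 0.82201
R(releasing panel) = exp(−0.00269 × 100) = 0.76414
R(abort switch) = exp(−0.00123 × 100) = 0.88426
R(pressure switch) = exp(−0.00158 × 100) = 0.85385
R(manual pull station) = exp(−0.00281 × 100) = 0.75503
Series (abort switch and pressure switch): 0.88426 × 0.85385 = 0.75503
Parallel (releasing panel and [0.75503]): 1 − (1 − 0.76414)(1 − 0.75503) = 0.94222
Series (discharge nozzle and [0.94222]): 0.82201 × 0.94222 = 0.77451
Parallel ([0.77451] and manual pull station): 1 − (1 − 0.77451)(1 − 0.75503) = 0.945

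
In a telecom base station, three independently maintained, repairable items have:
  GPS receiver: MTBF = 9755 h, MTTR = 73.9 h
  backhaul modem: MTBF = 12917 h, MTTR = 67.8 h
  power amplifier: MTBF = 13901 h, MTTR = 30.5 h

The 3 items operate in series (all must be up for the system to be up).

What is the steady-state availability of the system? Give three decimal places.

0.985

A(GPS receiver) = MTBF/(MTBF+MTTR) = 9755/(9755+73.9) = 0.992481
A(backhaul modem) = MTBF/(MTBF+MTTR) = 12917/(12917+67.8) = 0.994779
A(power amplifier) = MTBF/(MTBF+MTTR) = 13901/(13901+30.5) = 0.997811
Series availability: 0.992481 × 0.994779 × 0.997811 = 0.985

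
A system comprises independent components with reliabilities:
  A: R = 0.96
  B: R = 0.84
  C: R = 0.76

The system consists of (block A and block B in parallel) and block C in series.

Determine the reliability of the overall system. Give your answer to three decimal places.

0.755

Parallel (A and B): 1 − (1 − 0.96000)(1 − 0.84000) = 0.99360
Series ([0.99360] and C): 0.99360 × 0.76000 = 0.755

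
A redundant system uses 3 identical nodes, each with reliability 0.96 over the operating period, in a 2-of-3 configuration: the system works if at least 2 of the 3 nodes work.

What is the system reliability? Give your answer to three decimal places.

R = Σ_{i=2}^{3} C(3,i) p^i (1−p)^{3−i} with p = 0.96
C(3,2)·0.96^2·0.04^1 = 0.11059
C(3,3)·0.96^3·0.04^0 = 0.88474
Sum = 0.995

0.995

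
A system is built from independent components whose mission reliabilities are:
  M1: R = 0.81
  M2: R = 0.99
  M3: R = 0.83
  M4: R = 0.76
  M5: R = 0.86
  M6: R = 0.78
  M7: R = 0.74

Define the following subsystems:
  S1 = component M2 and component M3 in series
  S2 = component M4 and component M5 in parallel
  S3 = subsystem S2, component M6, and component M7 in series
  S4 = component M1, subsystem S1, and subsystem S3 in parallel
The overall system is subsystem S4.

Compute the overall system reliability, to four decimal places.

0.9850

Series (M2 and M3): 0.990000 × 0.830000 = 0.821700
Parallel (M4 and M5): 1 − (1 − 0.760000)(1 − 0.860000) = 0.966400
Series ([0.966400], M6, and M7): 0.966400 × 0.780000 × 0.740000 = 0.557806
Parallel (M1, [0.821700], and [0.557806]): 1 − (1 − 0.810000)(1 − 0.821700)(1 − 0.557806) = 0.9850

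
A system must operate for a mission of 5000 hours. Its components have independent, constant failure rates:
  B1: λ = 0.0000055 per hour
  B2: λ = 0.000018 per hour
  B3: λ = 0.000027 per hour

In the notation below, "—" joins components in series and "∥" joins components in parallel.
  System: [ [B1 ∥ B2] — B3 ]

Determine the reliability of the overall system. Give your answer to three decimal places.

0.872

R(B1) = exp(−0.0000055 × 5000) = 0.97287
R(B2) = exp(−0.000018 × 5000) = 0.91393
R(B3) = exp(−0.000027 × 5000) = 0.87372
Parallel (B1 and B2): 1 − (1 − 0.97287)(1 − 0.91393) = 0.99766
Series ([0.99766] and B3): 0.99766 × 0.87372 = 0.872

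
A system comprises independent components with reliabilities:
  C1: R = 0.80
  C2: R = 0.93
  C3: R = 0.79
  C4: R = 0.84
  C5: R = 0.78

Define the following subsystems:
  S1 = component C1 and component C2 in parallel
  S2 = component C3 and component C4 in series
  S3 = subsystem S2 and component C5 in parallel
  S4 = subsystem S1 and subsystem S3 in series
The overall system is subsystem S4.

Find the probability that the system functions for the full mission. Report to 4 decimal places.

Parallel (C1 and C2): 1 − (1 − 0.800000)(1 − 0.930000) = 0.986000
Series (C3 and C4): 0.790000 × 0.840000 = 0.663600
Parallel ([0.663600] and C5): 1 − (1 − 0.663600)(1 − 0.780000) = 0.925992
Series ([0.986000] and [0.925992]): 0.986000 × 0.925992 = 0.9130

0.9130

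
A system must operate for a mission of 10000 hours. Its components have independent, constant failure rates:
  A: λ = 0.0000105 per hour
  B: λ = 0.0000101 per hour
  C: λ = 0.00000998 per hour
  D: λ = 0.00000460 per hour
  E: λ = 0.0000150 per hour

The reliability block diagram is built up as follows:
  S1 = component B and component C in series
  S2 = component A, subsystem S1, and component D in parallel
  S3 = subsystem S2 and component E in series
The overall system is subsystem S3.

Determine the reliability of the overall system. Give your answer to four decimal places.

R(A) = exp(−0.0000105 × 10000) = 0.900325
R(B) = exp(−0.0000101 × 10000) = 0.903933
R(C) = exp(−0.00000998 × 10000) = 0.905018
R(D) = exp(−0.00000460 × 10000) = 0.955042
R(E) = exp(−0.0000150 × 10000) = 0.860708
Series (B and C): 0.903933 × 0.905018 = 0.818076
Parallel (A, [0.818076], and D): 1 − (1 − 0.900325)(1 − 0.818076)(1 − 0.955042) = 0.999185
Series ([0.999185] and E): 0.999185 × 0.860708 = 0.8600

0.8600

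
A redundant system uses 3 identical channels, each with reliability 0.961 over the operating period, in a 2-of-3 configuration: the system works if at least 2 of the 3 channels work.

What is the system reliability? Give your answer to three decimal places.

0.996

R = Σ_{i=2}^{3} C(3,i) p^i (1−p)^{3−i} with p = 0.961
C(3,2)·0.961^2·0.039^1 = 0.10805
C(3,3)·0.961^3·0.039^0 = 0.88750
Sum = 0.996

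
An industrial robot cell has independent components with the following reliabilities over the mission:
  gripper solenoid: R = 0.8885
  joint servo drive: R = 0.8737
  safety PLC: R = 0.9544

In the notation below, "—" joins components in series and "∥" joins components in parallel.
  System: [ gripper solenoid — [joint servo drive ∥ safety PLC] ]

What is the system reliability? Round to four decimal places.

0.8834

Parallel (joint servo drive and safety PLC): 1 − (1 − 0.873700)(1 − 0.954400) = 0.994241
Series (gripper solenoid and [0.994241]): 0.888500 × 0.994241 = 0.8834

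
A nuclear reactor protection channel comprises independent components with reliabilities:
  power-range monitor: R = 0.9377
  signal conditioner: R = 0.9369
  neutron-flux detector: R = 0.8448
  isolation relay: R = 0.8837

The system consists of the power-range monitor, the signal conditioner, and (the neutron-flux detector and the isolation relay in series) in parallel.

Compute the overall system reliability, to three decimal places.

Series (neutron-flux detector and isolation relay): 0.84480 × 0.88370 = 0.74655
Parallel (power-range monitor, signal conditioner, and [0.74655]): 1 − (1 − 0.93770)(1 − 0.93690)(1 − 0.74655) = 0.999

0.999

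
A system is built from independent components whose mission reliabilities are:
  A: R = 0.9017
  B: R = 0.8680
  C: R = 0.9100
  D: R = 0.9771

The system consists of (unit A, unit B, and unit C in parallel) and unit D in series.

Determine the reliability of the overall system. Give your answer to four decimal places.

0.9760

Parallel (A, B, and C): 1 − (1 − 0.901700)(1 − 0.868000)(1 − 0.910000) = 0.998832
Series ([0.998832] and D): 0.998832 × 0.977100 = 0.9760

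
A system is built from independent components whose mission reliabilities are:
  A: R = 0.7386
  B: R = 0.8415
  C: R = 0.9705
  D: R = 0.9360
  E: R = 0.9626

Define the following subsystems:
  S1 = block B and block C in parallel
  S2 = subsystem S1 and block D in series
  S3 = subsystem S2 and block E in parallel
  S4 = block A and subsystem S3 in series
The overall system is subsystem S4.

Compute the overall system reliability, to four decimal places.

Parallel (B and C): 1 − (1 − 0.841500)(1 − 0.970500) = 0.995324
Series ([0.995324] and D): 0.995324 × 0.936000 = 0.931623
Parallel ([0.931623] and E): 1 − (1 − 0.931623)(1 − 0.962600) = 0.997443
Series (A and [0.997443]): 0.738600 × 0.997443 = 0.7367

0.7367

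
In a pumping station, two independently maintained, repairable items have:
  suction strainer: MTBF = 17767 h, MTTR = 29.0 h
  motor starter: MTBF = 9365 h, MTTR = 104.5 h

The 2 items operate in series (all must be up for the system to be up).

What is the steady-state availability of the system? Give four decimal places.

A(suction strainer) = MTBF/(MTBF+MTTR) = 17767/(17767+29.0) = 0.998370
A(motor starter) = MTBF/(MTBF+MTTR) = 9365/(9365+104.5) = 0.988965
Series availability: 0.998370 × 0.988965 = 0.9874

0.9874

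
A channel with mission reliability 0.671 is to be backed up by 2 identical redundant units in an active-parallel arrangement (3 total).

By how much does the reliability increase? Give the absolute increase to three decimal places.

R_before = 0.671
R_after = 1 − (1 − 0.671)^3 = 0.964
ΔR = 0.964 − 0.671 = 0.293

0.293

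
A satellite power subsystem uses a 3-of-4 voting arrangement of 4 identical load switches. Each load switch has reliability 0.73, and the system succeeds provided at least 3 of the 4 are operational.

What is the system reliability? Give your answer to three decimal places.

R = Σ_{i=3}^{4} C(4,i) p^i (1−p)^{4−i} with p = 0.73
C(4,3)·0.73^3·0.27^1 = 0.42014
C(4,4)·0.73^4·0.27^0 = 0.28398
Sum = 0.704

0.704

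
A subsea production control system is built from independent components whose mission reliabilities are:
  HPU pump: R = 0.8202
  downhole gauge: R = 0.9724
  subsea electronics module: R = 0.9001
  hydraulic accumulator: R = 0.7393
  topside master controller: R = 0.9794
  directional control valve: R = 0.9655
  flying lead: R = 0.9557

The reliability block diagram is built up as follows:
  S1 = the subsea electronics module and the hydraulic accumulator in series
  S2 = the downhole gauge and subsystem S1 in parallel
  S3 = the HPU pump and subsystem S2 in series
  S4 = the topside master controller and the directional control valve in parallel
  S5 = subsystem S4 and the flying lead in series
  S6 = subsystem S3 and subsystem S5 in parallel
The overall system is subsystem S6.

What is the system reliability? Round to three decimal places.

0.992

Series (subsea electronics module and hydraulic accumulator): 0.90010 × 0.73930 = 0.66544
Parallel (downhole gauge and [0.66544]): 1 − (1 − 0.97240)(1 − 0.66544) = 0.99077
Series (HPU pump and [0.99077]): 0.82020 × 0.99077 = 0.81263
Parallel (topside master controller and directional control valve): 1 − (1 − 0.97940)(1 − 0.96550) = 0.99929
Series ([0.99929] and flying lead): 0.99929 × 0.95570 = 0.95502
Parallel ([0.81263] and [0.95502]): 1 − (1 − 0.81263)(1 − 0.95502) = 0.992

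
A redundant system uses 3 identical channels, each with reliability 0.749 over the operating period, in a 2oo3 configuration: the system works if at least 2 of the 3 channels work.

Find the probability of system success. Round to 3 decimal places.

R = Σ_{i=2}^{3} C(3,i) p^i (1−p)^{3−i} with p = 0.749
C(3,2)·0.749^2·0.251^1 = 0.42243
C(3,3)·0.749^3·0.251^0 = 0.42019
Sum = 0.843

0.843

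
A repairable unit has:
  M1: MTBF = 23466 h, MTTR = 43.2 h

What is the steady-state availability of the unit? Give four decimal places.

A(M1) = MTBF/(MTBF+MTTR) = 23466/(23466+43.2) = 0.9982

0.9982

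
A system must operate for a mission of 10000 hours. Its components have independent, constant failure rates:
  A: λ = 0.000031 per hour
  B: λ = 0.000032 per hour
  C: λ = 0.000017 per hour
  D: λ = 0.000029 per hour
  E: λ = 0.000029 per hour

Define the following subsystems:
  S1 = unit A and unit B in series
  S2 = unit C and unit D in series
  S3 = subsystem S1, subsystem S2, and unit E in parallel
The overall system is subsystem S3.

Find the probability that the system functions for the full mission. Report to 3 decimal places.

R(A) = exp(−0.000031 × 10000) = 0.73345
R(B) = exp(−0.000032 × 10000) = 0.72615
R(C) = exp(−0.000017 × 10000) = 0.84366
R(D) = exp(−0.000029 × 10000) = 0.74826
R(E) = exp(−0.000029 × 10000) = 0.74826
Series (A and B): 0.73345 × 0.72615 = 0.53259
Series (C and D): 0.84366 × 0.74826 = 0.63128
Parallel ([0.53259], [0.63128], and E): 1 − (1 − 0.53259)(1 − 0.63128)(1 − 0.74826) = 0.957

0.957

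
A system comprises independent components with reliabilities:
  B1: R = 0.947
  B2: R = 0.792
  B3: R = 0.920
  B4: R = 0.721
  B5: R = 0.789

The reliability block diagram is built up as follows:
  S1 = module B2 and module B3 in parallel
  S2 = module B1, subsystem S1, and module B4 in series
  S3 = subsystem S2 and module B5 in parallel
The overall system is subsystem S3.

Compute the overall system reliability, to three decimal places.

0.931

Parallel (B2 and B3): 1 − (1 − 0.79200)(1 − 0.92000) = 0.98336
Series (B1, [0.98336], and B4): 0.94700 × 0.98336 × 0.72100 = 0.67143
Parallel ([0.67143] and B5): 1 − (1 − 0.67143)(1 − 0.78900) = 0.931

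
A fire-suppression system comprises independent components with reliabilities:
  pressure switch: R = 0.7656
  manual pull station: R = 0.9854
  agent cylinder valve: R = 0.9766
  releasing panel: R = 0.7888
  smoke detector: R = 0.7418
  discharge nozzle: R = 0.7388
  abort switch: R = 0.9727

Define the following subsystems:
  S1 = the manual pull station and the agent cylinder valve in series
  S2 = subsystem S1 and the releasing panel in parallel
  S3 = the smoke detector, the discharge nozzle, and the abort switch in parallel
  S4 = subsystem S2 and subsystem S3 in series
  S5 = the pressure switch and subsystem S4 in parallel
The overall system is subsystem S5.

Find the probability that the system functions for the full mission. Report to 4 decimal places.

0.9977

Series (manual pull station and agent cylinder valve): 0.985400 × 0.976600 = 0.962342
Parallel ([0.962342] and releasing panel): 1 − (1 − 0.962342)(1 − 0.788800) = 0.992047
Parallel (smoke detector, discharge nozzle, and abort switch): 1 − (1 − 0.741800)(1 − 0.738800)(1 − 0.972700) = 0.998159
Series ([0.992047] and [0.998159]): 0.992047 × 0.998159 = 0.990221
Parallel (pressure switch and [0.990221]): 1 − (1 − 0.765600)(1 − 0.990221) = 0.9977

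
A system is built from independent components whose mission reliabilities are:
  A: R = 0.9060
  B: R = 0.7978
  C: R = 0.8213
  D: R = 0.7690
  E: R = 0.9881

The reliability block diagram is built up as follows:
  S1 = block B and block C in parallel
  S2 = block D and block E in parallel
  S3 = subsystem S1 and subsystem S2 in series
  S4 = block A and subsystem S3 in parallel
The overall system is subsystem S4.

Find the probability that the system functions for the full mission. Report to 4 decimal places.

0.9964

Parallel (B and C): 1 − (1 − 0.797800)(1 − 0.821300) = 0.963867
Parallel (D and E): 1 − (1 − 0.769000)(1 − 0.988100) = 0.997251
Series ([0.963867] and [0.997251]): 0.963867 × 0.997251 = 0.961217
Parallel (A and [0.961217]): 1 − (1 − 0.906000)(1 − 0.961217) = 0.9964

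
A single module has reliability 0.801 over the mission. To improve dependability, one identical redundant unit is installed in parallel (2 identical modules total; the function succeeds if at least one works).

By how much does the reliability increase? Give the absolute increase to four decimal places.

0.1594

R_before = 0.801
R_after = 1 − (1 − 0.801)^2 = 0.9604
ΔR = 0.9604 − 0.801 = 0.1594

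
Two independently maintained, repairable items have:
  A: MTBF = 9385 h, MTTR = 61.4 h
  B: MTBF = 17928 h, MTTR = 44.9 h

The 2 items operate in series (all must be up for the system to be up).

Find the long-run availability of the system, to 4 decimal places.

0.9910

A(A) = MTBF/(MTBF+MTTR) = 9385/(9385+61.4) = 0.993500
A(B) = MTBF/(MTBF+MTTR) = 17928/(17928+44.9) = 0.997502
Series availability: 0.993500 × 0.997502 = 0.9910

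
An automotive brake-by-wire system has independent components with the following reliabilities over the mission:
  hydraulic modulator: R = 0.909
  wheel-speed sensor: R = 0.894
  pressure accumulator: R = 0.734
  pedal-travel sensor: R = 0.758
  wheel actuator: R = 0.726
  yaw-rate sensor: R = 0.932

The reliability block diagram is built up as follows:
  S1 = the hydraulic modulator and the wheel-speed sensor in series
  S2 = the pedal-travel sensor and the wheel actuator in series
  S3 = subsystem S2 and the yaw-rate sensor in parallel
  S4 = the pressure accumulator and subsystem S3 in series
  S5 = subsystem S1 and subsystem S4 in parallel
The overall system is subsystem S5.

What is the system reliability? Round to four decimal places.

Series (hydraulic modulator and wheel-speed sensor): 0.909000 × 0.894000 = 0.812646
Series (pedal-travel sensor and wheel actuator): 0.758000 × 0.726000 = 0.550308
Parallel ([0.550308] and yaw-rate sensor): 1 − (1 − 0.550308)(1 − 0.932000) = 0.969421
Series (pressure accumulator and [0.969421]): 0.734000 × 0.969421 = 0.711555
Parallel ([0.812646] and [0.711555]): 1 − (1 − 0.812646)(1 − 0.711555) = 0.9460

0.9460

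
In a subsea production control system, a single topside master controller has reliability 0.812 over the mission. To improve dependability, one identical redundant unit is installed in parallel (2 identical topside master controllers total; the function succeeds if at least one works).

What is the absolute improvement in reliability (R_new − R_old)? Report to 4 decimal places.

R_before = 0.812
R_after = 1 − (1 − 0.812)^2 = 0.9647
ΔR = 0.9647 − 0.812 = 0.1527

0.1527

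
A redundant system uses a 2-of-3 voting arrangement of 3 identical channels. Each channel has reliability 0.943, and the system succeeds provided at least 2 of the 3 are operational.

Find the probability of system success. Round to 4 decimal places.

R = Σ_{i=2}^{3} C(3,i) p^i (1−p)^{3−i} with p = 0.943
C(3,2)·0.943^2·0.057^1 = 0.152062
C(3,3)·0.943^3·0.057^0 = 0.838562
Sum = 0.9906

0.9906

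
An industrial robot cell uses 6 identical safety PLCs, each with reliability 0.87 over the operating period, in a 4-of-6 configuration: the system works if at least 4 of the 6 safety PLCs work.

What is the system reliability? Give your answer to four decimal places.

R = Σ_{i=4}^{6} C(6,i) p^i (1−p)^{6−i} with p = 0.87
C(6,4)·0.87^4·0.13^2 = 0.145230
C(6,5)·0.87^5·0.13^1 = 0.388768
C(6,6)·0.87^6·0.13^0 = 0.433626
Sum = 0.9676

0.9676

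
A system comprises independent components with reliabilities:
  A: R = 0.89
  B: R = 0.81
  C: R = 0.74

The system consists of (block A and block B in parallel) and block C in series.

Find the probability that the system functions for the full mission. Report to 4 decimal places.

0.7245

Parallel (A and B): 1 − (1 − 0.890000)(1 − 0.810000) = 0.979100
Series ([0.979100] and C): 0.979100 × 0.740000 = 0.7245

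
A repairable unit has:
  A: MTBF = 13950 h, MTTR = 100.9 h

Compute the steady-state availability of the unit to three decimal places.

A(A) = MTBF/(MTBF+MTTR) = 13950/(13950+100.9) = 0.993

0.993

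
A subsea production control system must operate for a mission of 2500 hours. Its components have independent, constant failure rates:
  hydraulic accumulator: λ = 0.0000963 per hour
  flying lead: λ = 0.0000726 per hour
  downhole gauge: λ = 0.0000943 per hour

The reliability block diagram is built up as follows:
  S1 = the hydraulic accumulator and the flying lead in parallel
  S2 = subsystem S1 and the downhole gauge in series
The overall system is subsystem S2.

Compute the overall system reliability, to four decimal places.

R(hydraulic accumulator) = exp(−0.0000963 × 2500) = 0.786038
R(flying lead) = exp(−0.0000726 × 2500) = 0.834018
R(downhole gauge) = exp(−0.0000943 × 2500) = 0.789978
Parallel (hydraulic accumulator and flying lead): 1 − (1 − 0.786038)(1 − 0.834018) = 0.964486
Series ([0.964486] and downhole gauge): 0.964486 × 0.789978 = 0.7619

0.7619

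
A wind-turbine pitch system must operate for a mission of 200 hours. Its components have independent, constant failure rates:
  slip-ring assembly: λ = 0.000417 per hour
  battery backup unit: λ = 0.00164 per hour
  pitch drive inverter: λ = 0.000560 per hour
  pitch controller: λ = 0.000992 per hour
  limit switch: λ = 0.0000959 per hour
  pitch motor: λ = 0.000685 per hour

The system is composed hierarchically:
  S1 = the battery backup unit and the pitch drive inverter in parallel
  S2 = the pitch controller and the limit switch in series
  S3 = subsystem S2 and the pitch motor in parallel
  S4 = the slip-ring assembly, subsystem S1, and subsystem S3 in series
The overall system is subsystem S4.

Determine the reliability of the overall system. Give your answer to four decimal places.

R(slip-ring assembly) = exp(−0.000417 × 200) = 0.919983
R(battery backup unit) = exp(−0.00164 × 200) = 0.720363
R(pitch drive inverter) = exp(−0.000560 × 200) = 0.894044
R(pitch controller) = exp(−0.000992 × 200) = 0.820042
R(limit switch) = exp(−0.0000959 × 200) = 0.981003
R(pitch motor) = exp(−0.000685 × 200) = 0.871970
Parallel (battery backup unit and pitch drive inverter): 1 − (1 − 0.720363)(1 − 0.894044) = 0.970371
Series (pitch controller and limit switch): 0.820042 × 0.981003 = 0.804464
Parallel ([0.804464] and pitch motor): 1 − (1 − 0.804464)(1 − 0.871970) = 0.974966
Series (slip-ring assembly, [0.970371], and [0.974966]): 0.919983 × 0.970371 × 0.974966 = 0.8704

0.8704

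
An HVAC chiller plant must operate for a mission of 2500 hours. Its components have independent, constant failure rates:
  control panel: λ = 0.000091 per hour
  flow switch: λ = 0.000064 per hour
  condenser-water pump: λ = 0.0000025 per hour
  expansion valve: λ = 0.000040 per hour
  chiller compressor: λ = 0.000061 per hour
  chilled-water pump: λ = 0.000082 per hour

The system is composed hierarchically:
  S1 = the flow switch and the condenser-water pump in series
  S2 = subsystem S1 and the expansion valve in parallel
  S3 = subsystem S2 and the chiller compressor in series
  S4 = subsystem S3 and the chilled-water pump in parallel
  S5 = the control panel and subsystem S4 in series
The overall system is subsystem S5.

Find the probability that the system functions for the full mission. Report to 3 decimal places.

0.774

R(control panel) = exp(−0.000091 × 2500) = 0.79652
R(flow switch) = exp(−0.000064 × 2500) = 0.85214
R(condenser-water pump) = exp(−0.0000025 × 2500) = 0.99377
R(expansion valve) = exp(−0.000040 × 2500) = 0.90484
R(chiller compressor) = exp(−0.000061 × 2500) = 0.85856
R(chilled-water pump) = exp(−0.000082 × 2500) = 0.81465
Series (flow switch and condenser-water pump): 0.85214 × 0.99377 = 0.84683
Parallel ([0.84683] and expansion valve): 1 − (1 − 0.84683)(1 − 0.90484) = 0.98542
Series ([0.98542] and chiller compressor): 0.98542 × 0.85856 = 0.84604
Parallel ([0.84604] and chilled-water pump): 1 − (1 − 0.84604)(1 − 0.81465) = 0.97146
Series (control panel and [0.97146]): 0.79652 × 0.97146 = 0.774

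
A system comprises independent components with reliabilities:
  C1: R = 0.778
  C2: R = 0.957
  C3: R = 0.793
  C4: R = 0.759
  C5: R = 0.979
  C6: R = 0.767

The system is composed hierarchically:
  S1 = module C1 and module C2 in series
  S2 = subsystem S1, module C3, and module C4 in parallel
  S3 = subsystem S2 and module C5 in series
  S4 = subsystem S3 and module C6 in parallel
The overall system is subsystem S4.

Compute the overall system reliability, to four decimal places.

0.9922

Series (C1 and C2): 0.778000 × 0.957000 = 0.744546
Parallel ([0.744546], C3, and C4): 1 − (1 − 0.744546)(1 − 0.793000)(1 − 0.759000) = 0.987256
Series ([0.987256] and C5): 0.987256 × 0.979000 = 0.966524
Parallel ([0.966524] and C6): 1 − (1 − 0.966524)(1 − 0.767000) = 0.9922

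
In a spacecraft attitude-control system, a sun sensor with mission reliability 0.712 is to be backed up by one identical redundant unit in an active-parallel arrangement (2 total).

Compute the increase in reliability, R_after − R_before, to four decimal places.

0.2051

R_before = 0.712
R_after = 1 − (1 − 0.712)^2 = 0.9171
ΔR = 0.9171 − 0.712 = 0.2051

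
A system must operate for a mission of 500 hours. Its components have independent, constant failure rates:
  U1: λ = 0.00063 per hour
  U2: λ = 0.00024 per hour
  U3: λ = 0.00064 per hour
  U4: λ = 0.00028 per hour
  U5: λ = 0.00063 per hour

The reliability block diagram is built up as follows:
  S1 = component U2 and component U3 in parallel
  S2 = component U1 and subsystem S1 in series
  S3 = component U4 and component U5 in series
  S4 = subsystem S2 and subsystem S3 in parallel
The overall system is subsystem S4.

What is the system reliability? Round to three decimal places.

0.893

R(U1) = exp(−0.00063 × 500) = 0.72979
R(U2) = exp(−0.00024 × 500) = 0.88692
R(U3) = exp(−0.00064 × 500) = 0.72615
R(U4) = exp(−0.00028 × 500) = 0.86936
R(U5) = exp(−0.00063 × 500) = 0.72979
Parallel (U2 and U3): 1 − (1 − 0.88692)(1 − 0.72615) = 0.96903
Series (U1 and [0.96903]): 0.72979 × 0.96903 = 0.70719
Series (U4 and U5): 0.86936 × 0.72979 = 0.63445
Parallel ([0.70719] and [0.63445]): 1 − (1 − 0.70719)(1 − 0.63445) = 0.893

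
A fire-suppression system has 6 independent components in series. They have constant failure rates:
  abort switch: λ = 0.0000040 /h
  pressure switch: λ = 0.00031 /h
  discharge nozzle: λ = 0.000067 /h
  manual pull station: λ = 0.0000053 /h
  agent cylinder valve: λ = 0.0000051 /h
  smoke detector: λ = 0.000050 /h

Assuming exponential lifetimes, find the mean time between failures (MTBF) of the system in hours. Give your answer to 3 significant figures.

Series of exponential components: λ_sys = Σ λ_i
λ_sys = 0.0000040 + 0.00031 + 0.000067 + 0.0000053 + 0.0000051 + 0.000050 = 4.4140e-04 /h
MTBF = 1 / λ_sys = 2270 h

2270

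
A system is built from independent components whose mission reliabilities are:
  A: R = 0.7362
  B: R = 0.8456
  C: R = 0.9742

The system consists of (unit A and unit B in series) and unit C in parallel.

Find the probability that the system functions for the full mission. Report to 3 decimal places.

Series (A and B): 0.73620 × 0.84560 = 0.62253
Parallel ([0.62253] and C): 1 − (1 − 0.62253)(1 − 0.97420) = 0.990

0.990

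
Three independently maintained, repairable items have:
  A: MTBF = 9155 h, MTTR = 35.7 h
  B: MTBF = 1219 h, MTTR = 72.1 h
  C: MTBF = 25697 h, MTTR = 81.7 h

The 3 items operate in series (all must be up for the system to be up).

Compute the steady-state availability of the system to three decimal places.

A(A) = MTBF/(MTBF+MTTR) = 9155/(9155+35.7) = 0.996116
A(B) = MTBF/(MTBF+MTTR) = 1219/(1219+72.1) = 0.944156
A(C) = MTBF/(MTBF+MTTR) = 25697/(25697+81.7) = 0.996831
Series availability: 0.996116 × 0.944156 × 0.996831 = 0.938

0.938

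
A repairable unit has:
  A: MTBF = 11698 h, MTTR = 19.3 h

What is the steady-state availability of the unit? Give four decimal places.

A(A) = MTBF/(MTBF+MTTR) = 11698/(11698+19.3) = 0.9984

0.9984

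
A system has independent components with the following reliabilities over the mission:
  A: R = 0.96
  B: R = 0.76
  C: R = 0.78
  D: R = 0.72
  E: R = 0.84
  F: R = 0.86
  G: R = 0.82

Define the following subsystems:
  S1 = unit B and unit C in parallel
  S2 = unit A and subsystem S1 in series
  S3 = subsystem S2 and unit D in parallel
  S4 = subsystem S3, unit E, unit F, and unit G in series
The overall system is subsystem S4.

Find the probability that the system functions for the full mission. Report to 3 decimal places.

0.577

Parallel (B and C): 1 − (1 − 0.76000)(1 − 0.78000) = 0.94720
Series (A and [0.94720]): 0.96000 × 0.94720 = 0.90931
Parallel ([0.90931] and D): 1 − (1 − 0.90931)(1 − 0.72000) = 0.97461
Series ([0.97461], E, F, and G): 0.97461 × 0.84000 × 0.86000 × 0.82000 = 0.577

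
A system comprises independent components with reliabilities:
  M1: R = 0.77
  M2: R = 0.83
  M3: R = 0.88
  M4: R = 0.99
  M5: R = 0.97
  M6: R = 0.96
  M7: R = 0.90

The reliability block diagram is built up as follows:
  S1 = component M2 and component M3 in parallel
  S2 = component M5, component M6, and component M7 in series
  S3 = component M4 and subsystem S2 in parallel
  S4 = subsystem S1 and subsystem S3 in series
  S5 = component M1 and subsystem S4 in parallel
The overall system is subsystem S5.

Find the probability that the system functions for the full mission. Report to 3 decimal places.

Parallel (M2 and M3): 1 − (1 − 0.83000)(1 − 0.88000) = 0.97960
Series (M5, M6, and M7): 0.97000 × 0.96000 × 0.90000 = 0.83808
Parallel (M4 and [0.83808]): 1 − (1 − 0.99000)(1 − 0.83808) = 0.99838
Series ([0.97960] and [0.99838]): 0.97960 × 0.99838 = 0.97801
Parallel (M1 and [0.97801]): 1 − (1 − 0.77000)(1 − 0.97801) = 0.995

0.995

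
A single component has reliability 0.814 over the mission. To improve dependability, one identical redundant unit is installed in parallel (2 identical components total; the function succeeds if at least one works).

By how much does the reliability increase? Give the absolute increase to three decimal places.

0.151

R_before = 0.814
R_after = 1 − (1 − 0.814)^2 = 0.965
ΔR = 0.965 − 0.814 = 0.151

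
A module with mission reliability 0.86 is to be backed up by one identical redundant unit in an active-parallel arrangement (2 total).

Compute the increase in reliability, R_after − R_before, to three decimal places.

0.120

R_before = 0.86
R_after = 1 − (1 − 0.86)^2 = 0.980
ΔR = 0.980 − 0.86 = 0.120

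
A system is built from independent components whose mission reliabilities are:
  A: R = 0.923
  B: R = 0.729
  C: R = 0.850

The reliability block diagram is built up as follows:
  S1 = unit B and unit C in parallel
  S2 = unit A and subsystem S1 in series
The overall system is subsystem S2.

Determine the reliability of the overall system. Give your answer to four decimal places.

0.8855

Parallel (B and C): 1 − (1 − 0.729000)(1 − 0.850000) = 0.959350
Series (A and [0.959350]): 0.923000 × 0.959350 = 0.8855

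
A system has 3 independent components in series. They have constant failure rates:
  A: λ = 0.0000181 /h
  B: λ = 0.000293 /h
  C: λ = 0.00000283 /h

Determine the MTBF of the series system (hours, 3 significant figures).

Series of exponential components: λ_sys = Σ λ_i
λ_sys = 0.0000181 + 0.000293 + 0.00000283 = 3.1393e-04 /h
MTBF = 1 / λ_sys = 3190 h

3190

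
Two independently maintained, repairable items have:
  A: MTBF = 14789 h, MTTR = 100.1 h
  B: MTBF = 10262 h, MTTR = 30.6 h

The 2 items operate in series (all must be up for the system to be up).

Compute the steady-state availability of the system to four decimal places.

0.9903

A(A) = MTBF/(MTBF+MTTR) = 14789/(14789+100.1) = 0.993277
A(B) = MTBF/(MTBF+MTTR) = 10262/(10262+30.6) = 0.997027
Series availability: 0.993277 × 0.997027 = 0.9903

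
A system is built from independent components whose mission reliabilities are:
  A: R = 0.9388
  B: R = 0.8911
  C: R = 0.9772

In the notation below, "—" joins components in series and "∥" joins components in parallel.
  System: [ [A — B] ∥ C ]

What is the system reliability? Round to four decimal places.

Series (A and B): 0.938800 × 0.891100 = 0.836565
Parallel ([0.836565] and C): 1 − (1 − 0.836565)(1 − 0.977200) = 0.9963

0.9963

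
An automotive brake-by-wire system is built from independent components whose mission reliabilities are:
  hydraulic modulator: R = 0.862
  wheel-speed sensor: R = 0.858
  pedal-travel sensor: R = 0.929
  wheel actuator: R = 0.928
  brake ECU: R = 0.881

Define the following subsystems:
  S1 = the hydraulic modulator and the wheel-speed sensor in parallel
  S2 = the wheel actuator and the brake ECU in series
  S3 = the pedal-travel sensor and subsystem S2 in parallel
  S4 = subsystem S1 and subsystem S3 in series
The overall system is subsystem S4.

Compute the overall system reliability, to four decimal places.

0.9677

Parallel (hydraulic modulator and wheel-speed sensor): 1 − (1 − 0.862000)(1 − 0.858000) = 0.980404
Series (wheel actuator and brake ECU): 0.928000 × 0.881000 = 0.817568
Parallel (pedal-travel sensor and [0.817568]): 1 − (1 − 0.929000)(1 − 0.817568) = 0.987047
Series ([0.980404] and [0.987047]): 0.980404 × 0.987047 = 0.9677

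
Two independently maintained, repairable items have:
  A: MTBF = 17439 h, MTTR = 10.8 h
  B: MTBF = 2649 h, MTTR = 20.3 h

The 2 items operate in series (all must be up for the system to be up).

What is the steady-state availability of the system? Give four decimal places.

0.9918

A(A) = MTBF/(MTBF+MTTR) = 17439/(17439+10.8) = 0.999381
A(B) = MTBF/(MTBF+MTTR) = 2649/(2649+20.3) = 0.992395
Series availability: 0.999381 × 0.992395 = 0.9918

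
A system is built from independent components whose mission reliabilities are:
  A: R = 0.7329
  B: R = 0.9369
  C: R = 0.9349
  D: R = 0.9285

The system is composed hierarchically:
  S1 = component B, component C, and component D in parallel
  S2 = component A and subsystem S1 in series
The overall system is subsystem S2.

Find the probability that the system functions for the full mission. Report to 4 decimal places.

Parallel (B, C, and D): 1 − (1 − 0.936900)(1 − 0.934900)(1 − 0.928500) = 0.999706
Series (A and [0.999706]): 0.732900 × 0.999706 = 0.7327

0.7327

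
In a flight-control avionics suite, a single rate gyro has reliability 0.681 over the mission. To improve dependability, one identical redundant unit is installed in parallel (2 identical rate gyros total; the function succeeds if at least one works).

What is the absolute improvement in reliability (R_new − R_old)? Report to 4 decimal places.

0.2172

R_before = 0.681
R_after = 1 − (1 − 0.681)^2 = 0.8982
ΔR = 0.8982 − 0.681 = 0.2172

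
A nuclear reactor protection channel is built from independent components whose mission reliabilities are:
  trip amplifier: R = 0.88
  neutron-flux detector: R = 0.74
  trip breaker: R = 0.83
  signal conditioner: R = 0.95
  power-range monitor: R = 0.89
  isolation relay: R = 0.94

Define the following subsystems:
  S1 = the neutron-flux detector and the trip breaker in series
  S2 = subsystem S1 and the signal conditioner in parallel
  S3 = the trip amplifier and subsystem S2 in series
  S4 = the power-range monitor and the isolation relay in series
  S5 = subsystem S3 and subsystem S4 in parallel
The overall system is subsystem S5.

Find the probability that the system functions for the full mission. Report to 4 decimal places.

0.9776

Series (neutron-flux detector and trip breaker): 0.740000 × 0.830000 = 0.614200
Parallel ([0.614200] and signal conditioner): 1 − (1 − 0.614200)(1 − 0.950000) = 0.980710
Series (trip amplifier and [0.980710]): 0.880000 × 0.980710 = 0.863025
Series (power-range monitor and isolation relay): 0.890000 × 0.940000 = 0.836600
Parallel ([0.863025] and [0.836600]): 1 − (1 − 0.863025)(1 − 0.836600) = 0.9776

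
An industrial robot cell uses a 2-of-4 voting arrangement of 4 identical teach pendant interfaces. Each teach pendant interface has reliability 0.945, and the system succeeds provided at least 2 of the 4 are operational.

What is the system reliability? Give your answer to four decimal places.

0.9994

R = Σ_{i=2}^{4} C(4,i) p^i (1−p)^{4−i} with p = 0.945
C(4,2)·0.945^2·0.055^2 = 0.016208
C(4,3)·0.945^3·0.055^1 = 0.185660
C(4,4)·0.945^4·0.055^0 = 0.797494
Sum = 0.9994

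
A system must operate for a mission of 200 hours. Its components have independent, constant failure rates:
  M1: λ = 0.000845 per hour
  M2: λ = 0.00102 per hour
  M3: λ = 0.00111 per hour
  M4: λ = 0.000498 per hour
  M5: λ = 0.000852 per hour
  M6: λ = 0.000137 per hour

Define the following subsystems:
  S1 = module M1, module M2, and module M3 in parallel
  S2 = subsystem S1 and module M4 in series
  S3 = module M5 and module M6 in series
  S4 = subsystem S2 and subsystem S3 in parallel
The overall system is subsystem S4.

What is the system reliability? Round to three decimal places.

R(M1) = exp(−0.000845 × 200) = 0.84451
R(M2) = exp(−0.00102 × 200) = 0.81546
R(M3) = exp(−0.00111 × 200) = 0.80092
R(M4) = exp(−0.000498 × 200) = 0.90520
R(M5) = exp(−0.000852 × 200) = 0.84333
R(M6) = exp(−0.000137 × 200) = 0.97297
Parallel (M1, M2, and M3): 1 − (1 − 0.84451)(1 − 0.81546)(1 − 0.80092) = 0.99429
Series ([0.99429] and M4): 0.99429 × 0.90520 = 0.90003
Series (M5 and M6): 0.84333 × 0.97297 = 0.82053
Parallel ([0.90003] and [0.82053]): 1 − (1 − 0.90003)(1 − 0.82053) = 0.982

0.982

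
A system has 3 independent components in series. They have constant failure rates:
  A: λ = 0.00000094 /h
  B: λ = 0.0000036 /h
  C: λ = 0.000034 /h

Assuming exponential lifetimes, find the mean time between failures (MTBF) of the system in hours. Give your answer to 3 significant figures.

25900

Series of exponential components: λ_sys = Σ λ_i
λ_sys = 0.00000094 + 0.0000036 + 0.000034 = 3.8540e-05 /h
MTBF = 1 / λ_sys = 25900 h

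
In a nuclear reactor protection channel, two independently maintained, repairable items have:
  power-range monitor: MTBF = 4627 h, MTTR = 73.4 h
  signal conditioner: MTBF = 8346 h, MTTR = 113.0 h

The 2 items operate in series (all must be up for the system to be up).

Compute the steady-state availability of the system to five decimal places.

0.97123

A(power-range monitor) = MTBF/(MTBF+MTTR) = 4627/(4627+73.4) = 0.984384
A(signal conditioner) = MTBF/(MTBF+MTTR) = 8346/(8346+113.0) = 0.986641
Series availability: 0.984384 × 0.986641 = 0.97123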